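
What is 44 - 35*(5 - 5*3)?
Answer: 394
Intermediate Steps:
44 - 35*(5 - 5*3) = 44 - 35*(5 - 15) = 44 - 35*(-10) = 44 + 350 = 394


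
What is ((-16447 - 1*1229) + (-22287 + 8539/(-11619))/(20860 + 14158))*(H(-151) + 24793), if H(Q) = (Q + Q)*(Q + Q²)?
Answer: 24509129864995309144/203437071 ≈ 1.2048e+11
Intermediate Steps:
H(Q) = 2*Q*(Q + Q²) (H(Q) = (2*Q)*(Q + Q²) = 2*Q*(Q + Q²))
((-16447 - 1*1229) + (-22287 + 8539/(-11619))/(20860 + 14158))*(H(-151) + 24793) = ((-16447 - 1*1229) + (-22287 + 8539/(-11619))/(20860 + 14158))*(2*(-151)²*(1 - 151) + 24793) = ((-16447 - 1229) + (-22287 + 8539*(-1/11619))/35018)*(2*22801*(-150) + 24793) = (-17676 + (-22287 - 8539/11619)*(1/35018))*(-6840300 + 24793) = (-17676 - 258961192/11619*1/35018)*(-6815507) = (-17676 - 129480596/203437071)*(-6815507) = -3596083147592/203437071*(-6815507) = 24509129864995309144/203437071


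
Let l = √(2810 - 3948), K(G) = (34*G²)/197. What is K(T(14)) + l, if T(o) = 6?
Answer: 1224/197 + I*√1138 ≈ 6.2132 + 33.734*I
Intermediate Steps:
K(G) = 34*G²/197 (K(G) = (34*G²)*(1/197) = 34*G²/197)
l = I*√1138 (l = √(-1138) = I*√1138 ≈ 33.734*I)
K(T(14)) + l = (34/197)*6² + I*√1138 = (34/197)*36 + I*√1138 = 1224/197 + I*√1138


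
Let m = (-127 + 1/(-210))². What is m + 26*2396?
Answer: 3458595841/44100 ≈ 78426.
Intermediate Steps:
m = 711342241/44100 (m = (-127 - 1/210)² = (-26671/210)² = 711342241/44100 ≈ 16130.)
m + 26*2396 = 711342241/44100 + 26*2396 = 711342241/44100 + 62296 = 3458595841/44100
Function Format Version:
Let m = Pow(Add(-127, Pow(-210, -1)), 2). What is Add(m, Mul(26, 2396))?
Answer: Rational(3458595841, 44100) ≈ 78426.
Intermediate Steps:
m = Rational(711342241, 44100) (m = Pow(Add(-127, Rational(-1, 210)), 2) = Pow(Rational(-26671, 210), 2) = Rational(711342241, 44100) ≈ 16130.)
Add(m, Mul(26, 2396)) = Add(Rational(711342241, 44100), Mul(26, 2396)) = Add(Rational(711342241, 44100), 62296) = Rational(3458595841, 44100)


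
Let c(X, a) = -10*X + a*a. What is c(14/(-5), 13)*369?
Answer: 72693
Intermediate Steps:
c(X, a) = a² - 10*X (c(X, a) = -10*X + a² = a² - 10*X)
c(14/(-5), 13)*369 = (13² - 140/(-5))*369 = (169 - 140*(-1)/5)*369 = (169 - 10*(-14/5))*369 = (169 + 28)*369 = 197*369 = 72693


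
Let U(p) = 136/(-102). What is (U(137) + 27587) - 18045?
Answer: 28622/3 ≈ 9540.7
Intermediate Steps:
U(p) = -4/3 (U(p) = 136*(-1/102) = -4/3)
(U(137) + 27587) - 18045 = (-4/3 + 27587) - 18045 = 82757/3 - 18045 = 28622/3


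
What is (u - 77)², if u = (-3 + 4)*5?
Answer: 5184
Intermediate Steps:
u = 5 (u = 1*5 = 5)
(u - 77)² = (5 - 77)² = (-72)² = 5184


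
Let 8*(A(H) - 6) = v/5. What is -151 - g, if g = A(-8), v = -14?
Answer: -3133/20 ≈ -156.65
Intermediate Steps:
A(H) = 113/20 (A(H) = 6 + (-14/5)/8 = 6 + (-14*1/5)/8 = 6 + (1/8)*(-14/5) = 6 - 7/20 = 113/20)
g = 113/20 ≈ 5.6500
-151 - g = -151 - 1*113/20 = -151 - 113/20 = -3133/20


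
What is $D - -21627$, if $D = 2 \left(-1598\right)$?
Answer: $18431$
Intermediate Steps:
$D = -3196$
$D - -21627 = -3196 - -21627 = -3196 + 21627 = 18431$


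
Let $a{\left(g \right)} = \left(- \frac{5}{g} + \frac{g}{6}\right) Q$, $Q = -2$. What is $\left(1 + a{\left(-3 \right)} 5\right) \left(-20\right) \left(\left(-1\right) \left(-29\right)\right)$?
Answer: $\frac{18560}{3} \approx 6186.7$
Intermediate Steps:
$a{\left(g \right)} = \frac{10}{g} - \frac{g}{3}$ ($a{\left(g \right)} = \left(- \frac{5}{g} + \frac{g}{6}\right) \left(-2\right) = \frac{10}{g} - \frac{g}{3}$)
$\left(1 + a{\left(-3 \right)} 5\right) \left(-20\right) \left(\left(-1\right) \left(-29\right)\right) = \left(1 + \left(\frac{10}{-3} - -1\right) 5\right) \left(-20\right) \left(\left(-1\right) \left(-29\right)\right) = \left(1 + \left(10 \left(- \frac{1}{3}\right) + 1\right) 5\right) \left(-20\right) 29 = \left(1 + \left(- \frac{10}{3} + 1\right) 5\right) \left(-20\right) 29 = \left(1 - \frac{35}{3}\right) \left(-20\right) 29 = \left(- \frac{32}{3}\right) \left(-20\right) 29 = \frac{640}{3} \cdot 29 = \frac{18560}{3}$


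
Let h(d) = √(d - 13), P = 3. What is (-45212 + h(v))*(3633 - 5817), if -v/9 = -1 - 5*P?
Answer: 98743008 - 2184*√131 ≈ 9.8718e+7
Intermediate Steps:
v = 144 (v = -9*(-1 - 5*3) = -9*(-1 - 15) = -9*(-16) = 144)
h(d) = √(-13 + d)
(-45212 + h(v))*(3633 - 5817) = (-45212 + √(-13 + 144))*(3633 - 5817) = (-45212 + √131)*(-2184) = 98743008 - 2184*√131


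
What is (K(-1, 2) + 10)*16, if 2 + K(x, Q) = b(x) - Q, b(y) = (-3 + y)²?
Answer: 352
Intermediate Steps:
K(x, Q) = -2 + (-3 + x)² - Q (K(x, Q) = -2 + ((-3 + x)² - Q) = -2 + (-3 + x)² - Q)
(K(-1, 2) + 10)*16 = ((-2 + (-3 - 1)² - 1*2) + 10)*16 = ((-2 + (-4)² - 2) + 10)*16 = ((-2 + 16 - 2) + 10)*16 = (12 + 10)*16 = 22*16 = 352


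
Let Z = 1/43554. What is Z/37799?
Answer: 1/1646297646 ≈ 6.0742e-10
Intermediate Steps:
Z = 1/43554 ≈ 2.2960e-5
Z/37799 = (1/43554)/37799 = (1/43554)*(1/37799) = 1/1646297646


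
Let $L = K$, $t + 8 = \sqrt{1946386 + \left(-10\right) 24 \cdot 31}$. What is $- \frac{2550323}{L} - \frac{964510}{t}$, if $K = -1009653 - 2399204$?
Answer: $- \frac{628183469461}{194393278761} - \frac{482255 \sqrt{1938946}}{969441} \approx -695.92$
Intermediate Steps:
$t = -8 + \sqrt{1938946}$ ($t = -8 + \sqrt{1946386 + \left(-10\right) 24 \cdot 31} = -8 + \sqrt{1946386 - 7440} = -8 + \sqrt{1938946} \approx 1384.5$)
$K = -3408857$ ($K = -1009653 - 2399204 = -3408857$)
$L = -3408857$
$- \frac{2550323}{L} - \frac{964510}{t} = - \frac{2550323}{-3408857} - \frac{964510}{-8 + \sqrt{1938946}} = \left(-2550323\right) \left(- \frac{1}{3408857}\right) - \frac{964510}{-8 + \sqrt{1938946}} = \frac{150019}{200521} - \frac{964510}{-8 + \sqrt{1938946}}$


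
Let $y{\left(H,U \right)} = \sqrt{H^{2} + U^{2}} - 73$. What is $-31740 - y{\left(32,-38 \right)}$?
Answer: $-31667 - 2 \sqrt{617} \approx -31717.0$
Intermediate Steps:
$y{\left(H,U \right)} = -73 + \sqrt{H^{2} + U^{2}}$ ($y{\left(H,U \right)} = \sqrt{H^{2} + U^{2}} - 73 = -73 + \sqrt{H^{2} + U^{2}}$)
$-31740 - y{\left(32,-38 \right)} = -31740 - \left(-73 + \sqrt{32^{2} + \left(-38\right)^{2}}\right) = -31740 - \left(-73 + \sqrt{1024 + 1444}\right) = -31740 - \left(-73 + \sqrt{2468}\right) = -31740 - \left(-73 + 2 \sqrt{617}\right) = -31740 + \left(73 - 2 \sqrt{617}\right) = -31667 - 2 \sqrt{617}$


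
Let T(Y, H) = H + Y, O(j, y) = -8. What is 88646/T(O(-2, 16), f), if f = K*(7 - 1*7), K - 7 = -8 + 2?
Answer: -44323/4 ≈ -11081.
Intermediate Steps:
K = 1 (K = 7 + (-8 + 2) = 7 - 6 = 1)
f = 0 (f = 1*(7 - 1*7) = 1*(7 - 7) = 1*0 = 0)
88646/T(O(-2, 16), f) = 88646/(0 - 8) = 88646/(-8) = 88646*(-⅛) = -44323/4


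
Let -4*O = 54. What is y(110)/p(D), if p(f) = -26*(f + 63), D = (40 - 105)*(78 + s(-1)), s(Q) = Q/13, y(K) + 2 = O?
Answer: -31/260104 ≈ -0.00011918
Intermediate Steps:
O = -27/2 (O = -1/4*54 = -27/2 ≈ -13.500)
y(K) = -31/2 (y(K) = -2 - 27/2 = -31/2)
s(Q) = Q/13 (s(Q) = Q*(1/13) = Q/13)
D = -5065 (D = (40 - 105)*(78 + (1/13)*(-1)) = -65*(78 - 1/13) = -65*1013/13 = -5065)
p(f) = -1638 - 26*f (p(f) = -26*(63 + f) = -1638 - 26*f)
y(110)/p(D) = -31/(2*(-1638 - 26*(-5065))) = -31/(2*(-1638 + 131690)) = -31/2/130052 = -31/2*1/130052 = -31/260104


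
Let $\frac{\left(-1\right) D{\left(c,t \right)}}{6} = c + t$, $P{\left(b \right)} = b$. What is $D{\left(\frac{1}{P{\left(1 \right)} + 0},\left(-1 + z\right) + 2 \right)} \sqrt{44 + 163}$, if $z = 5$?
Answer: $- 126 \sqrt{23} \approx -604.27$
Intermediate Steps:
$D{\left(c,t \right)} = - 6 c - 6 t$ ($D{\left(c,t \right)} = - 6 \left(c + t\right) = - 6 c - 6 t$)
$D{\left(\frac{1}{P{\left(1 \right)} + 0},\left(-1 + z\right) + 2 \right)} \sqrt{44 + 163} = \left(- \frac{6}{1 + 0} - 6 \left(\left(-1 + 5\right) + 2\right)\right) \sqrt{44 + 163} = \left(- \frac{6}{1} - 6 \left(4 + 2\right)\right) \sqrt{207} = \left(\left(-6\right) 1 - 36\right) 3 \sqrt{23} = \left(-6 - 36\right) 3 \sqrt{23} = - 42 \cdot 3 \sqrt{23} = - 126 \sqrt{23}$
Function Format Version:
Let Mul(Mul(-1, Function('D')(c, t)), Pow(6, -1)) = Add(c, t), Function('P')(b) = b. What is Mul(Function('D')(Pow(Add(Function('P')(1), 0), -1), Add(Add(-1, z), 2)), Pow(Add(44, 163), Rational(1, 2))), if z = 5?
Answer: Mul(-126, Pow(23, Rational(1, 2))) ≈ -604.27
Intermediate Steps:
Function('D')(c, t) = Add(Mul(-6, c), Mul(-6, t)) (Function('D')(c, t) = Mul(-6, Add(c, t)) = Add(Mul(-6, c), Mul(-6, t)))
Mul(Function('D')(Pow(Add(Function('P')(1), 0), -1), Add(Add(-1, z), 2)), Pow(Add(44, 163), Rational(1, 2))) = Mul(Add(Mul(-6, Pow(Add(1, 0), -1)), Mul(-6, Add(Add(-1, 5), 2))), Pow(Add(44, 163), Rational(1, 2))) = Mul(Add(Mul(-6, Pow(1, -1)), Mul(-6, Add(4, 2))), Pow(207, Rational(1, 2))) = Mul(Add(Mul(-6, 1), Mul(-6, 6)), Mul(3, Pow(23, Rational(1, 2)))) = Mul(Add(-6, -36), Mul(3, Pow(23, Rational(1, 2)))) = Mul(-42, Mul(3, Pow(23, Rational(1, 2)))) = Mul(-126, Pow(23, Rational(1, 2)))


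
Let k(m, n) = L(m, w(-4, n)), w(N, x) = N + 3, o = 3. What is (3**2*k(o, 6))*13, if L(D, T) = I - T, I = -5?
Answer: -468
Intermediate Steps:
w(N, x) = 3 + N
L(D, T) = -5 - T
k(m, n) = -4 (k(m, n) = -5 - (3 - 4) = -5 - 1*(-1) = -5 + 1 = -4)
(3**2*k(o, 6))*13 = (3**2*(-4))*13 = (9*(-4))*13 = -36*13 = -468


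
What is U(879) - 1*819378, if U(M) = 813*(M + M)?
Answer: 609876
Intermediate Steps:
U(M) = 1626*M (U(M) = 813*(2*M) = 1626*M)
U(879) - 1*819378 = 1626*879 - 1*819378 = 1429254 - 819378 = 609876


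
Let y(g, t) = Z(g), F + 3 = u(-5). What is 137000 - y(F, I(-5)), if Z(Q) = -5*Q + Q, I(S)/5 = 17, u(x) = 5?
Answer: 137008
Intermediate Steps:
I(S) = 85 (I(S) = 5*17 = 85)
Z(Q) = -4*Q
F = 2 (F = -3 + 5 = 2)
y(g, t) = -4*g
137000 - y(F, I(-5)) = 137000 - (-4)*2 = 137000 - 1*(-8) = 137000 + 8 = 137008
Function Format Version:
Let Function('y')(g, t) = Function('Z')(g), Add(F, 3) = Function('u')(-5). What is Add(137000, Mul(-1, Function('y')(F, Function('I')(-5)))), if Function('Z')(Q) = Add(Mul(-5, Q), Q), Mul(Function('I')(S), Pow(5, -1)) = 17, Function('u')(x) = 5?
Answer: 137008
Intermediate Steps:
Function('I')(S) = 85 (Function('I')(S) = Mul(5, 17) = 85)
Function('Z')(Q) = Mul(-4, Q)
F = 2 (F = Add(-3, 5) = 2)
Function('y')(g, t) = Mul(-4, g)
Add(137000, Mul(-1, Function('y')(F, Function('I')(-5)))) = Add(137000, Mul(-1, Mul(-4, 2))) = Add(137000, Mul(-1, -8)) = Add(137000, 8) = 137008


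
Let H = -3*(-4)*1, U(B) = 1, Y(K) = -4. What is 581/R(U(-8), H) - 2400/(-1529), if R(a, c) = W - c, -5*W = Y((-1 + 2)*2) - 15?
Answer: -4343345/62689 ≈ -69.284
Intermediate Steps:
W = 19/5 (W = -(-4 - 15)/5 = -1/5*(-19) = 19/5 ≈ 3.8000)
H = 12 (H = 12*1 = 12)
R(a, c) = 19/5 - c
581/R(U(-8), H) - 2400/(-1529) = 581/(19/5 - 1*12) - 2400/(-1529) = 581/(19/5 - 12) - 2400*(-1/1529) = 581/(-41/5) + 2400/1529 = 581*(-5/41) + 2400/1529 = -2905/41 + 2400/1529 = -4343345/62689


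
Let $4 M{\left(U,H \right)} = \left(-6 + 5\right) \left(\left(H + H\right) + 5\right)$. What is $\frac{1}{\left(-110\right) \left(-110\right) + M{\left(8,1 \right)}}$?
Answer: $\frac{4}{48393} \approx 8.2657 \cdot 10^{-5}$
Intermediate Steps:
$M{\left(U,H \right)} = - \frac{5}{4} - \frac{H}{2}$ ($M{\left(U,H \right)} = \frac{\left(-6 + 5\right) \left(\left(H + H\right) + 5\right)}{4} = \frac{\left(-1\right) \left(2 H + 5\right)}{4} = \frac{\left(-1\right) \left(5 + 2 H\right)}{4} = \frac{-5 - 2 H}{4} = - \frac{5}{4} - \frac{H}{2}$)
$\frac{1}{\left(-110\right) \left(-110\right) + M{\left(8,1 \right)}} = \frac{1}{\left(-110\right) \left(-110\right) - \frac{7}{4}} = \frac{1}{12100 - \frac{7}{4}} = \frac{1}{\frac{48393}{4}} = \frac{4}{48393}$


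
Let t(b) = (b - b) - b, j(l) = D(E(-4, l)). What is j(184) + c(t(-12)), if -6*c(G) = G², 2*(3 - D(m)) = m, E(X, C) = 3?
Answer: -45/2 ≈ -22.500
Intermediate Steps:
D(m) = 3 - m/2
j(l) = 3/2 (j(l) = 3 - ½*3 = 3 - 3/2 = 3/2)
t(b) = -b (t(b) = 0 - b = -b)
c(G) = -G²/6
j(184) + c(t(-12)) = 3/2 - (-1*(-12))²/6 = 3/2 - ⅙*12² = 3/2 - ⅙*144 = 3/2 - 24 = -45/2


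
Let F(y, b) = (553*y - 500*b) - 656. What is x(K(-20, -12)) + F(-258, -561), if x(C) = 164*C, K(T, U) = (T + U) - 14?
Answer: 129626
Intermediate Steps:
K(T, U) = -14 + T + U
F(y, b) = -656 - 500*b + 553*y (F(y, b) = (-500*b + 553*y) - 656 = -656 - 500*b + 553*y)
x(K(-20, -12)) + F(-258, -561) = 164*(-14 - 20 - 12) + (-656 - 500*(-561) + 553*(-258)) = 164*(-46) + (-656 + 280500 - 142674) = -7544 + 137170 = 129626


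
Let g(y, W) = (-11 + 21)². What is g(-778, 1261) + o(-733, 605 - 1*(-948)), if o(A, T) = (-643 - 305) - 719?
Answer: -1567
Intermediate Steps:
g(y, W) = 100 (g(y, W) = 10² = 100)
o(A, T) = -1667 (o(A, T) = -948 - 719 = -1667)
g(-778, 1261) + o(-733, 605 - 1*(-948)) = 100 - 1667 = -1567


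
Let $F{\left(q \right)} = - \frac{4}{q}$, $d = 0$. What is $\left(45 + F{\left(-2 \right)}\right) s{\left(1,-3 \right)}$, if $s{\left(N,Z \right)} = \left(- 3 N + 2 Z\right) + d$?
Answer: $-423$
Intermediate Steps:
$s{\left(N,Z \right)} = - 3 N + 2 Z$ ($s{\left(N,Z \right)} = \left(- 3 N + 2 Z\right) + 0 = - 3 N + 2 Z$)
$\left(45 + F{\left(-2 \right)}\right) s{\left(1,-3 \right)} = \left(45 - \frac{4}{-2}\right) \left(\left(-3\right) 1 + 2 \left(-3\right)\right) = \left(45 - -2\right) \left(-3 - 6\right) = \left(45 + 2\right) \left(-9\right) = 47 \left(-9\right) = -423$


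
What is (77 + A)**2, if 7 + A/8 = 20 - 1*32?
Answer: 5625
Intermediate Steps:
A = -152 (A = -56 + 8*(20 - 1*32) = -56 + 8*(20 - 32) = -56 + 8*(-12) = -56 - 96 = -152)
(77 + A)**2 = (77 - 152)**2 = (-75)**2 = 5625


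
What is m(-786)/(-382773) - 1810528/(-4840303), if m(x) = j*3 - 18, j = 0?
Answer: 7966762754/21295831037 ≈ 0.37410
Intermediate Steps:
m(x) = -18 (m(x) = 0*3 - 18 = 0 - 18 = -18)
m(-786)/(-382773) - 1810528/(-4840303) = -18/(-382773) - 1810528/(-4840303) = -18*(-1/382773) - 1810528*(-1/4840303) = 6/127591 + 62432/166907 = 7966762754/21295831037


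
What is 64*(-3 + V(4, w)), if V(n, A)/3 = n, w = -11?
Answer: 576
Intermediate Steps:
V(n, A) = 3*n
64*(-3 + V(4, w)) = 64*(-3 + 3*4) = 64*(-3 + 12) = 64*9 = 576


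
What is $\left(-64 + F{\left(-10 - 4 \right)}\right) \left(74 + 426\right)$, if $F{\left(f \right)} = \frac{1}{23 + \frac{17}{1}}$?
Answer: $- \frac{63975}{2} \approx -31988.0$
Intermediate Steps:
$F{\left(f \right)} = \frac{1}{40}$ ($F{\left(f \right)} = \frac{1}{23 + 17 \cdot 1} = \frac{1}{23 + 17} = \frac{1}{40}$)
$\left(-64 + F{\left(-10 - 4 \right)}\right) \left(74 + 426\right) = \left(-64 + \frac{1}{40}\right) \left(74 + 426\right) = \left(- \frac{2559}{40}\right) 500 = - \frac{63975}{2}$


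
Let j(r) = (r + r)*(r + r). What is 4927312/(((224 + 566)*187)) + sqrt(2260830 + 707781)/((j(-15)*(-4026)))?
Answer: 2463656/73865 - sqrt(2968611)/3623400 ≈ 33.353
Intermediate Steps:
j(r) = 4*r**2 (j(r) = (2*r)*(2*r) = 4*r**2)
4927312/(((224 + 566)*187)) + sqrt(2260830 + 707781)/((j(-15)*(-4026))) = 4927312/(((224 + 566)*187)) + sqrt(2260830 + 707781)/(((4*(-15)**2)*(-4026))) = 4927312/((790*187)) + sqrt(2968611)/(((4*225)*(-4026))) = 4927312/147730 + sqrt(2968611)/((900*(-4026))) = 4927312*(1/147730) + sqrt(2968611)/(-3623400) = 2463656/73865 + sqrt(2968611)*(-1/3623400) = 2463656/73865 - sqrt(2968611)/3623400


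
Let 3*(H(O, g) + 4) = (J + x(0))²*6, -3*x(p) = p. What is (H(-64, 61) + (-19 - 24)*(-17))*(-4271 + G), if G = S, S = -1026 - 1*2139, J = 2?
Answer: -5465460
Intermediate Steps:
x(p) = -p/3
S = -3165 (S = -1026 - 2139 = -3165)
H(O, g) = 4 (H(O, g) = -4 + ((2 - ⅓*0)²*6)/3 = -4 + ((2 + 0)²*6)/3 = -4 + (2²*6)/3 = -4 + (4*6)/3 = -4 + (⅓)*24 = -4 + 8 = 4)
G = -3165
(H(-64, 61) + (-19 - 24)*(-17))*(-4271 + G) = (4 + (-19 - 24)*(-17))*(-4271 - 3165) = (4 - 43*(-17))*(-7436) = (4 + 731)*(-7436) = 735*(-7436) = -5465460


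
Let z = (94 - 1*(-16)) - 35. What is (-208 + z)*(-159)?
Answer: 21147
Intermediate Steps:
z = 75 (z = (94 + 16) - 35 = 110 - 35 = 75)
(-208 + z)*(-159) = (-208 + 75)*(-159) = -133*(-159) = 21147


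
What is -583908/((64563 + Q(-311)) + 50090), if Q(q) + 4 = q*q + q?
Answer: -194636/70353 ≈ -2.7666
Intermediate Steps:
Q(q) = -4 + q + q² (Q(q) = -4 + (q*q + q) = -4 + (q² + q) = -4 + (q + q²) = -4 + q + q²)
-583908/((64563 + Q(-311)) + 50090) = -583908/((64563 + (-4 - 311 + (-311)²)) + 50090) = -583908/((64563 + (-4 - 311 + 96721)) + 50090) = -583908/((64563 + 96406) + 50090) = -583908/(160969 + 50090) = -583908/211059 = -583908*1/211059 = -194636/70353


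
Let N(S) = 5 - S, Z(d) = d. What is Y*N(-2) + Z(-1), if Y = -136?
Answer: -953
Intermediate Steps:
Y*N(-2) + Z(-1) = -136*(5 - 1*(-2)) - 1 = -136*(5 + 2) - 1 = -136*7 - 1 = -952 - 1 = -953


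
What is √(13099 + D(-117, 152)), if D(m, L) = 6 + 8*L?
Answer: √14321 ≈ 119.67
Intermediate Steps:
√(13099 + D(-117, 152)) = √(13099 + (6 + 8*152)) = √(13099 + (6 + 1216)) = √(13099 + 1222) = √14321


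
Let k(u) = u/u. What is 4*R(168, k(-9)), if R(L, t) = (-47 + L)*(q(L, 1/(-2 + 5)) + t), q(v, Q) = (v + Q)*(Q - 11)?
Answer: -7817084/9 ≈ -8.6857e+5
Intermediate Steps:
k(u) = 1
q(v, Q) = (-11 + Q)*(Q + v) (q(v, Q) = (Q + v)*(-11 + Q) = (-11 + Q)*(Q + v))
R(L, t) = (-47 + L)*(-32/9 + t - 32*L/3) (R(L, t) = (-47 + L)*(((1/(-2 + 5))² - 11/(-2 + 5) - 11*L + L/(-2 + 5)) + t) = (-47 + L)*(((1/3)² - 11/3 - 11*L + L/3) + t) = (-47 + L)*(((⅓)² - 11*⅓ - 11*L + L/3) + t) = (-47 + L)*((⅑ - 11/3 - 11*L + L/3) + t) = (-47 + L)*((-32/9 - 32*L/3) + t) = (-47 + L)*(-32/9 + t - 32*L/3))
4*R(168, k(-9)) = 4*(1504/9 - 47*1 - 32/3*168² + (4480/9)*168 + 168*1) = 4*(1504/9 - 47 - 32/3*28224 + 250880/3 + 168) = 4*(1504/9 - 47 - 301056 + 250880/3 + 168) = 4*(-1954271/9) = -7817084/9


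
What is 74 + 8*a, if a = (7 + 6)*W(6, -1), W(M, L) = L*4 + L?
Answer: -446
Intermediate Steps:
W(M, L) = 5*L (W(M, L) = 4*L + L = 5*L)
a = -65 (a = (7 + 6)*(5*(-1)) = 13*(-5) = -65)
74 + 8*a = 74 + 8*(-65) = 74 - 520 = -446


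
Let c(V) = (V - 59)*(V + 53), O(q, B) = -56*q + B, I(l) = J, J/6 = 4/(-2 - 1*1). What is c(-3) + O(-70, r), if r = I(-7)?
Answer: 812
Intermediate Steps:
J = -8 (J = 6*(4/(-2 - 1*1)) = 6*(4/(-2 - 1)) = 6*(4/(-3)) = 6*(4*(-⅓)) = 6*(-4/3) = -8)
I(l) = -8
r = -8
O(q, B) = B - 56*q
c(V) = (-59 + V)*(53 + V)
c(-3) + O(-70, r) = (-3127 + (-3)² - 6*(-3)) + (-8 - 56*(-70)) = (-3127 + 9 + 18) + (-8 + 3920) = -3100 + 3912 = 812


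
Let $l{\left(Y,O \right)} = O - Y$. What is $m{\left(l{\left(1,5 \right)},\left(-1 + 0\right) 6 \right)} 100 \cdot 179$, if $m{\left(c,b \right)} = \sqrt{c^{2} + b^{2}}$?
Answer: $35800 \sqrt{13} \approx 1.2908 \cdot 10^{5}$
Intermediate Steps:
$m{\left(c,b \right)} = \sqrt{b^{2} + c^{2}}$
$m{\left(l{\left(1,5 \right)},\left(-1 + 0\right) 6 \right)} 100 \cdot 179 = \sqrt{\left(\left(-1 + 0\right) 6\right)^{2} + \left(5 - 1\right)^{2}} \cdot 100 \cdot 179 = \sqrt{\left(\left(-1\right) 6\right)^{2} + \left(5 - 1\right)^{2}} \cdot 100 \cdot 179 = \sqrt{\left(-6\right)^{2} + 4^{2}} \cdot 100 \cdot 179 = \sqrt{36 + 16} \cdot 100 \cdot 179 = \sqrt{52} \cdot 100 \cdot 179 = 2 \sqrt{13} \cdot 100 \cdot 179 = 200 \sqrt{13} \cdot 179 = 35800 \sqrt{13}$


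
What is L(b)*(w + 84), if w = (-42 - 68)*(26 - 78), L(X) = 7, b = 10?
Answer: 40628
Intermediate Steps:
w = 5720 (w = -110*(-52) = 5720)
L(b)*(w + 84) = 7*(5720 + 84) = 7*5804 = 40628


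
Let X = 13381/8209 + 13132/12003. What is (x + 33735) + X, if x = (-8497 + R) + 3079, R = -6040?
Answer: 2195279744410/98532627 ≈ 22280.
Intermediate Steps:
x = -11458 (x = (-8497 - 6040) + 3079 = -14537 + 3079 = -11458)
X = 268412731/98532627 (X = 13381*(1/8209) + 13132*(1/12003) = 13381/8209 + 13132/12003 = 268412731/98532627 ≈ 2.7241)
(x + 33735) + X = (-11458 + 33735) + 268412731/98532627 = 22277 + 268412731/98532627 = 2195279744410/98532627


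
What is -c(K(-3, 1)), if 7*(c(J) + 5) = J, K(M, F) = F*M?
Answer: 38/7 ≈ 5.4286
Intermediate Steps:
c(J) = -5 + J/7
-c(K(-3, 1)) = -(-5 + (1*(-3))/7) = -(-5 + (⅐)*(-3)) = -(-5 - 3/7) = -1*(-38/7) = 38/7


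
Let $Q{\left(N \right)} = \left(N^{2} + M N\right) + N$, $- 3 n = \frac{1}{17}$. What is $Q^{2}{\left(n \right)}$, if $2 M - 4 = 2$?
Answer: $\frac{41209}{6765201} \approx 0.0060913$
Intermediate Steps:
$M = 3$ ($M = 2 + \frac{1}{2} \cdot 2 = 2 + 1 = 3$)
$n = - \frac{1}{51}$ ($n = - \frac{1}{3 \cdot 17} = \left(- \frac{1}{3}\right) \frac{1}{17} = - \frac{1}{51} \approx -0.019608$)
$Q{\left(N \right)} = N^{2} + 4 N$ ($Q{\left(N \right)} = \left(N^{2} + 3 N\right) + N = N^{2} + 4 N$)
$Q^{2}{\left(n \right)} = \left(- \frac{4 - \frac{1}{51}}{51}\right)^{2} = \left(\left(- \frac{1}{51}\right) \frac{203}{51}\right)^{2} = \left(- \frac{203}{2601}\right)^{2} = \frac{41209}{6765201}$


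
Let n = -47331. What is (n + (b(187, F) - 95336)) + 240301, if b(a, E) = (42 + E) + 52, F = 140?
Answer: 97868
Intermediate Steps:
b(a, E) = 94 + E
(n + (b(187, F) - 95336)) + 240301 = (-47331 + ((94 + 140) - 95336)) + 240301 = (-47331 + (234 - 95336)) + 240301 = (-47331 - 95102) + 240301 = -142433 + 240301 = 97868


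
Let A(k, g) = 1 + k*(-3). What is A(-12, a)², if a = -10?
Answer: 1369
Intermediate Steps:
A(k, g) = 1 - 3*k
A(-12, a)² = (1 - 3*(-12))² = (1 + 36)² = 37² = 1369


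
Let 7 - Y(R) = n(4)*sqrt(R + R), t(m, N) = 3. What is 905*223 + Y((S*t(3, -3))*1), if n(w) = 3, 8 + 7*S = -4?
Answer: 201822 - 18*I*sqrt(14)/7 ≈ 2.0182e+5 - 9.6214*I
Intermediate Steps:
S = -12/7 (S = -8/7 + (1/7)*(-4) = -8/7 - 4/7 = -12/7 ≈ -1.7143)
Y(R) = 7 - 3*sqrt(2)*sqrt(R) (Y(R) = 7 - 3*sqrt(R + R) = 7 - 3*sqrt(2*R) = 7 - 3*sqrt(2)*sqrt(R))
905*223 + Y((S*t(3, -3))*1) = 905*223 + (7 - 3*sqrt(2)*sqrt(-12/7*3*1)) = 201815 + (7 - 3*sqrt(2)*sqrt(-36/7*1)) = 201815 + (7 - 3*sqrt(2)*sqrt(-36/7)) = 201815 + (7 - 3*sqrt(2)*6*I*sqrt(7)/7) = 201815 + (7 - 18*I*sqrt(14)/7) = 201822 - 18*I*sqrt(14)/7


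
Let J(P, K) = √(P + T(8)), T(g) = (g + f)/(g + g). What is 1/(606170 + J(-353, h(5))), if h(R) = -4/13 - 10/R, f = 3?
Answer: 9698720/5879073108037 - 4*I*√5637/5879073108037 ≈ 1.6497e-6 - 5.1083e-11*I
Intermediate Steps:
h(R) = -4/13 - 10/R (h(R) = -4*1/13 - 10/R = -4/13 - 10/R)
T(g) = (3 + g)/(2*g) (T(g) = (g + 3)/(g + g) = (3 + g)/((2*g)) = (3 + g)*(1/(2*g)) = (3 + g)/(2*g))
J(P, K) = √(11/16 + P) (J(P, K) = √(P + (½)*(3 + 8)/8) = √(P + (½)*(⅛)*11) = √(P + 11/16) = √(11/16 + P))
1/(606170 + J(-353, h(5))) = 1/(606170 + √(11 + 16*(-353))/4) = 1/(606170 + √(11 - 5648)/4) = 1/(606170 + √(-5637)/4) = 1/(606170 + (I*√5637)/4) = 1/(606170 + I*√5637/4)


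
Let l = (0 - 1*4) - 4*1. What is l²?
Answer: 64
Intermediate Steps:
l = -8 (l = (0 - 4) - 4 = -4 - 4 = -8)
l² = (-8)² = 64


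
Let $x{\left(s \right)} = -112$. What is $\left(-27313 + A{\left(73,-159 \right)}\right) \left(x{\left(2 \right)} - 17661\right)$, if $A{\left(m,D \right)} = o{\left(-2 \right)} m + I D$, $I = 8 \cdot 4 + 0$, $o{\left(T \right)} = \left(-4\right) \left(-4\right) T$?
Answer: $617380701$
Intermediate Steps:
$o{\left(T \right)} = 16 T$
$I = 32$ ($I = 32 + 0 = 32$)
$A{\left(m,D \right)} = - 32 m + 32 D$ ($A{\left(m,D \right)} = 16 \left(-2\right) m + 32 D = - 32 m + 32 D$)
$\left(-27313 + A{\left(73,-159 \right)}\right) \left(x{\left(2 \right)} - 17661\right) = \left(-27313 + \left(\left(-32\right) 73 + 32 \left(-159\right)\right)\right) \left(-112 - 17661\right) = \left(-27313 - 7424\right) \left(-17773\right) = \left(-34737\right) \left(-17773\right) = 617380701$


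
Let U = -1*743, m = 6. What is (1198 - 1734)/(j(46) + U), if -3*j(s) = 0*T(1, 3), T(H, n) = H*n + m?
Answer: 536/743 ≈ 0.72140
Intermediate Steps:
T(H, n) = 6 + H*n (T(H, n) = H*n + 6 = 6 + H*n)
U = -743
j(s) = 0 (j(s) = -0*(6 + 1*3) = -0*(6 + 3) = -0*9 = -⅓*0 = 0)
(1198 - 1734)/(j(46) + U) = (1198 - 1734)/(0 - 743) = -536/(-743) = -536*(-1/743) = 536/743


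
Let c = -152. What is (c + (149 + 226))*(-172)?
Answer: -38356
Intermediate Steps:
(c + (149 + 226))*(-172) = (-152 + (149 + 226))*(-172) = (-152 + 375)*(-172) = 223*(-172) = -38356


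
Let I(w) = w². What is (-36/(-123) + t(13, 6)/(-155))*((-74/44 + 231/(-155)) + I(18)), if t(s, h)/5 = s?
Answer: -176137703/4334110 ≈ -40.640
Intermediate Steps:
t(s, h) = 5*s
(-36/(-123) + t(13, 6)/(-155))*((-74/44 + 231/(-155)) + I(18)) = (-36/(-123) + (5*13)/(-155))*((-74/44 + 231/(-155)) + 18²) = (-36*(-1/123) + 65*(-1/155))*((-74*1/44 + 231*(-1/155)) + 324) = (12/41 - 13/31)*((-37/22 - 231/155) + 324) = -161*(-10817/3410 + 324)/1271 = -161/1271*1094023/3410 = -176137703/4334110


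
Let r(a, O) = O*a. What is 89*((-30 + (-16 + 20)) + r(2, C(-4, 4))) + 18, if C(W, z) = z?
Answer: -1584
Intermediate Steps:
89*((-30 + (-16 + 20)) + r(2, C(-4, 4))) + 18 = 89*((-30 + (-16 + 20)) + 4*2) + 18 = 89*((-30 + 4) + 8) + 18 = 89*(-26 + 8) + 18 = 89*(-18) + 18 = -1602 + 18 = -1584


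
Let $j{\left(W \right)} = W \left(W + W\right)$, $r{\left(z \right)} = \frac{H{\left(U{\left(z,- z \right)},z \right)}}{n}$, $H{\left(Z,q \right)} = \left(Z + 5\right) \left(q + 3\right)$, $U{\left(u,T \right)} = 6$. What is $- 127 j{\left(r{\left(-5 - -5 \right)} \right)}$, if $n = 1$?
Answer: $-276606$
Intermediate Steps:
$H{\left(Z,q \right)} = \left(3 + q\right) \left(5 + Z\right)$ ($H{\left(Z,q \right)} = \left(5 + Z\right) \left(3 + q\right) = \left(3 + q\right) \left(5 + Z\right)$)
$r{\left(z \right)} = 33 + 11 z$ ($r{\left(z \right)} = \frac{15 + 3 \cdot 6 + 5 z + 6 z}{1} = \left(15 + 18 + 5 z + 6 z\right) 1 = \left(33 + 11 z\right) 1 = 33 + 11 z$)
$j{\left(W \right)} = 2 W^{2}$ ($j{\left(W \right)} = W 2 W = 2 W^{2}$)
$- 127 j{\left(r{\left(-5 - -5 \right)} \right)} = - 127 \cdot 2 \left(33 + 11 \left(-5 - -5\right)\right)^{2} = - 127 \cdot 2 \left(33 + 11 \left(-5 + 5\right)\right)^{2} = - 127 \cdot 2 \left(33 + 11 \cdot 0\right)^{2} = - 127 \cdot 2 \left(33 + 0\right)^{2} = - 127 \cdot 2 \cdot 33^{2} = - 127 \cdot 2 \cdot 1089 = \left(-127\right) 2178 = -276606$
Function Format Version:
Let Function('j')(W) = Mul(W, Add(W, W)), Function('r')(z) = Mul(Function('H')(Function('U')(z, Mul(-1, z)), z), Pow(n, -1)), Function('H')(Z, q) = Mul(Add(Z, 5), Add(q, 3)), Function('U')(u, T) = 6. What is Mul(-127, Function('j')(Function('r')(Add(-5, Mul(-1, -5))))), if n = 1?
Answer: -276606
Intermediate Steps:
Function('H')(Z, q) = Mul(Add(3, q), Add(5, Z)) (Function('H')(Z, q) = Mul(Add(5, Z), Add(3, q)) = Mul(Add(3, q), Add(5, Z)))
Function('r')(z) = Add(33, Mul(11, z)) (Function('r')(z) = Mul(Add(15, Mul(3, 6), Mul(5, z), Mul(6, z)), Pow(1, -1)) = Mul(Add(15, 18, Mul(5, z), Mul(6, z)), 1) = Mul(Add(33, Mul(11, z)), 1) = Add(33, Mul(11, z)))
Function('j')(W) = Mul(2, Pow(W, 2)) (Function('j')(W) = Mul(W, Mul(2, W)) = Mul(2, Pow(W, 2)))
Mul(-127, Function('j')(Function('r')(Add(-5, Mul(-1, -5))))) = Mul(-127, Mul(2, Pow(Add(33, Mul(11, Add(-5, Mul(-1, -5)))), 2))) = Mul(-127, Mul(2, Pow(Add(33, Mul(11, Add(-5, 5))), 2))) = Mul(-127, Mul(2, Pow(Add(33, Mul(11, 0)), 2))) = Mul(-127, Mul(2, Pow(Add(33, 0), 2))) = Mul(-127, Mul(2, Pow(33, 2))) = Mul(-127, Mul(2, 1089)) = Mul(-127, 2178) = -276606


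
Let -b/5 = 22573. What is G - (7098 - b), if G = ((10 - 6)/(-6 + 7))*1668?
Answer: -113291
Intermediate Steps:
b = -112865 (b = -5*22573 = -112865)
G = 6672 (G = (4/1)*1668 = (4*1)*1668 = 4*1668 = 6672)
G - (7098 - b) = 6672 - (7098 - 1*(-112865)) = 6672 - (7098 + 112865) = 6672 - 1*119963 = 6672 - 119963 = -113291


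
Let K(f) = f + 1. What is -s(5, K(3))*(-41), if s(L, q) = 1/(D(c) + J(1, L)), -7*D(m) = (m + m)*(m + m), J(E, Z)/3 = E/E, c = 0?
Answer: 41/3 ≈ 13.667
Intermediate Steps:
J(E, Z) = 3 (J(E, Z) = 3*(E/E) = 3*1 = 3)
D(m) = -4*m**2/7 (D(m) = -(m + m)*(m + m)/7 = -2*m*2*m/7 = -4*m**2/7)
K(f) = 1 + f
s(L, q) = 1/3 (s(L, q) = 1/(-4/7*0**2 + 3) = 1/(-4/7*0 + 3) = 1/(0 + 3) = 1/3)
-s(5, K(3))*(-41) = -1*1/3*(-41) = -1/3*(-41) = 41/3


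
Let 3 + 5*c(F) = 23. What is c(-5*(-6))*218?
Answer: 872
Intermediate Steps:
c(F) = 4 (c(F) = -⅗ + (⅕)*23 = -⅗ + 23/5 = 4)
c(-5*(-6))*218 = 4*218 = 872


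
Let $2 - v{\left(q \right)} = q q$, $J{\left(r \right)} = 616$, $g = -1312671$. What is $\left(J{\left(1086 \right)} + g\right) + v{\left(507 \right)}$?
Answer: $-1569102$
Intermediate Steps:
$v{\left(q \right)} = 2 - q^{2}$ ($v{\left(q \right)} = 2 - q q = 2 - q^{2}$)
$\left(J{\left(1086 \right)} + g\right) + v{\left(507 \right)} = \left(616 - 1312671\right) + \left(2 - 507^{2}\right) = -1312055 + \left(2 - 257049\right) = -1312055 - 257047 = -1569102$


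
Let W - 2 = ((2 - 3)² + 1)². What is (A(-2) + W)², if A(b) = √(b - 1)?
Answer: (6 + I*√3)² ≈ 33.0 + 20.785*I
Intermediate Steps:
A(b) = √(-1 + b)
W = 6 (W = 2 + ((2 - 3)² + 1)² = 2 + ((-1)² + 1)² = 2 + (1 + 1)² = 2 + 2² = 2 + 4 = 6)
(A(-2) + W)² = (√(-1 - 2) + 6)² = (√(-3) + 6)² = (I*√3 + 6)² = (6 + I*√3)²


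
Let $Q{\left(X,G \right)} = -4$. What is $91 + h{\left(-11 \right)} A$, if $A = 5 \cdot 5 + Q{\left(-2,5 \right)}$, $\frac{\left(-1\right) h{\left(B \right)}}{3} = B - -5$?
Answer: $469$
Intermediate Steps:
$h{\left(B \right)} = -15 - 3 B$ ($h{\left(B \right)} = - 3 \left(B - -5\right) = - 3 \left(B + 5\right) = - 3 \left(5 + B\right) = -15 - 3 B$)
$A = 21$ ($A = 5 \cdot 5 - 4 = 25 - 4 = 21$)
$91 + h{\left(-11 \right)} A = 91 + \left(-15 - -33\right) 21 = 91 + \left(-15 + 33\right) 21 = 91 + 18 \cdot 21 = 91 + 378 = 469$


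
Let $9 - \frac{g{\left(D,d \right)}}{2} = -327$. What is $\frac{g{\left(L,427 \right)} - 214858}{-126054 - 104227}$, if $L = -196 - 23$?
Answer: $\frac{214186}{230281} \approx 0.93011$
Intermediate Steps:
$L = -219$ ($L = -196 - 23 = -219$)
$g{\left(D,d \right)} = 672$ ($g{\left(D,d \right)} = 18 - -654 = 18 + 654 = 672$)
$\frac{g{\left(L,427 \right)} - 214858}{-126054 - 104227} = \frac{672 - 214858}{-126054 - 104227} = \frac{672 - 214858}{-230281} = \left(672 - 214858\right) \left(- \frac{1}{230281}\right) = \left(-214186\right) \left(- \frac{1}{230281}\right) = \frac{214186}{230281}$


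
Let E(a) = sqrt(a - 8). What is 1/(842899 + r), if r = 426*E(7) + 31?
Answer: 421465/355265583188 - 213*I/355265583188 ≈ 1.1863e-6 - 5.9955e-10*I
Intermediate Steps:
E(a) = sqrt(-8 + a)
r = 31 + 426*I (r = 426*sqrt(-8 + 7) + 31 = 426*sqrt(-1) + 31 = 426*I + 31 = 31 + 426*I ≈ 31.0 + 426.0*I)
1/(842899 + r) = 1/(842899 + (31 + 426*I)) = 1/(842930 + 426*I) = (842930 - 426*I)/710531166376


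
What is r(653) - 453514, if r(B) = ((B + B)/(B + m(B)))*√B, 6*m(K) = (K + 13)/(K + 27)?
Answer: -453514 + 888080*√653/444151 ≈ -4.5346e+5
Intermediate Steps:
m(K) = (13 + K)/(6*(27 + K)) (m(K) = ((K + 13)/(K + 27))/6 = ((13 + K)/(27 + K))/6 = (13 + K)/(6*(27 + K)))
r(B) = 2*B^(3/2)/(B + (13 + B)/(6*(27 + B))) (r(B) = ((B + B)/(B + (13 + B)/(6*(27 + B))))*√B = ((2*B)/(B + (13 + B)/(6*(27 + B))))*√B = (2*B/(B + (13 + B)/(6*(27 + B))))*√B = 2*B^(3/2)/(B + (13 + B)/(6*(27 + B))))
r(653) - 453514 = 12*653^(3/2)*(27 + 653)/(13 + 653 + 6*653*(27 + 653)) - 453514 = 12*(653*√653)*680/(13 + 653 + 6*653*680) - 453514 = 12*(653*√653)*680/(13 + 653 + 2664240) - 453514 = 12*(653*√653)*680/2664906 - 453514 = 12*(653*√653)*(1/2664906)*680 - 453514 = 888080*√653/444151 - 453514 = -453514 + 888080*√653/444151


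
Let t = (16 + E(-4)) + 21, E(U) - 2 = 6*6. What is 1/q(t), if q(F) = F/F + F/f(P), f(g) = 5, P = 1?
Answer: 1/16 ≈ 0.062500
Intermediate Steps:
E(U) = 38 (E(U) = 2 + 6*6 = 2 + 36 = 38)
t = 75 (t = (16 + 38) + 21 = 54 + 21 = 75)
q(F) = 1 + F/5 (q(F) = F/F + F/5 = 1 + F*(1/5) = 1 + F/5)
1/q(t) = 1/(1 + (1/5)*75) = 1/(1 + 15) = 1/16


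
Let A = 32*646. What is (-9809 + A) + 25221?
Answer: 36084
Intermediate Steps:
A = 20672
(-9809 + A) + 25221 = (-9809 + 20672) + 25221 = 10863 + 25221 = 36084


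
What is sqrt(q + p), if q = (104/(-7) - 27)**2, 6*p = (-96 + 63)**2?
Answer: sqrt(378970)/14 ≈ 43.972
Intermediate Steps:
p = 363/2 (p = (-96 + 63)**2/6 = (1/6)*(-33)**2 = (1/6)*1089 = 363/2 ≈ 181.50)
q = 85849/49 (q = (104*(-1/7) - 27)**2 = (-104/7 - 27)**2 = (-293/7)**2 = 85849/49 ≈ 1752.0)
sqrt(q + p) = sqrt(85849/49 + 363/2) = sqrt(189485/98) = sqrt(378970)/14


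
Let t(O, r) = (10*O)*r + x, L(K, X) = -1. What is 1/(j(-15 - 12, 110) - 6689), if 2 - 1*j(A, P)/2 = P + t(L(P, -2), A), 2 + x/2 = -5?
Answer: -1/7417 ≈ -0.00013483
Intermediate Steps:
x = -14 (x = -4 + 2*(-5) = -4 - 10 = -14)
t(O, r) = -14 + 10*O*r (t(O, r) = (10*O)*r - 14 = 10*O*r - 14 = -14 + 10*O*r)
j(A, P) = 32 - 2*P + 20*A (j(A, P) = 4 - 2*(P + (-14 + 10*(-1)*A)) = 4 - 2*(P + (-14 - 10*A)) = 4 - 2*(-14 + P - 10*A) = 4 + (28 - 2*P + 20*A) = 32 - 2*P + 20*A)
1/(j(-15 - 12, 110) - 6689) = 1/((32 - 2*110 + 20*(-15 - 12)) - 6689) = 1/((32 - 220 + 20*(-27)) - 6689) = 1/((32 - 220 - 540) - 6689) = 1/(-728 - 6689) = 1/(-7417) = -1/7417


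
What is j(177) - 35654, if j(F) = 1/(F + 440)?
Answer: -21998517/617 ≈ -35654.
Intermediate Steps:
j(F) = 1/(440 + F)
j(177) - 35654 = 1/(440 + 177) - 35654 = 1/617 - 35654 = -21998517/617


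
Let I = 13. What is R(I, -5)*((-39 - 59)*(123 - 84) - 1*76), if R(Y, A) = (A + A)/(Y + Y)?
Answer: 19490/13 ≈ 1499.2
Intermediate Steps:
R(Y, A) = A/Y (R(Y, A) = (2*A)/((2*Y)) = (2*A)*(1/(2*Y)) = A/Y)
R(I, -5)*((-39 - 59)*(123 - 84) - 1*76) = (-5/13)*((-39 - 59)*(123 - 84) - 1*76) = (-5*1/13)*(-98*39 - 76) = -5*(-3822 - 76)/13 = -5/13*(-3898) = 19490/13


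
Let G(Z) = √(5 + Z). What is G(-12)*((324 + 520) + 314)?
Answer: 1158*I*√7 ≈ 3063.8*I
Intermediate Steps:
G(-12)*((324 + 520) + 314) = √(5 - 12)*((324 + 520) + 314) = √(-7)*(844 + 314) = (I*√7)*1158 = 1158*I*√7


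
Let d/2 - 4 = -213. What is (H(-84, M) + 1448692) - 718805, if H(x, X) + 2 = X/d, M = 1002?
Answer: 152545464/209 ≈ 7.2988e+5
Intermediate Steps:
d = -418 (d = 8 + 2*(-213) = 8 - 426 = -418)
H(x, X) = -2 - X/418 (H(x, X) = -2 + X/(-418) = -2 + X*(-1/418) = -2 - X/418)
(H(-84, M) + 1448692) - 718805 = ((-2 - 1/418*1002) + 1448692) - 718805 = ((-2 - 501/209) + 1448692) - 718805 = (-919/209 + 1448692) - 718805 = 302775709/209 - 718805 = 152545464/209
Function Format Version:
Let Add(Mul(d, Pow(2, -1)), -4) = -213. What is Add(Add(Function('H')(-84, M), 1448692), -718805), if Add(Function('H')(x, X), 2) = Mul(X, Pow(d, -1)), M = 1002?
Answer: Rational(152545464, 209) ≈ 7.2988e+5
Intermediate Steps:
d = -418 (d = Add(8, Mul(2, -213)) = Add(8, -426) = -418)
Function('H')(x, X) = Add(-2, Mul(Rational(-1, 418), X)) (Function('H')(x, X) = Add(-2, Mul(X, Pow(-418, -1))) = Add(-2, Mul(X, Rational(-1, 418))) = Add(-2, Mul(Rational(-1, 418), X)))
Add(Add(Function('H')(-84, M), 1448692), -718805) = Add(Add(Add(-2, Mul(Rational(-1, 418), 1002)), 1448692), -718805) = Add(Add(Add(-2, Rational(-501, 209)), 1448692), -718805) = Add(Add(Rational(-919, 209), 1448692), -718805) = Add(Rational(302775709, 209), -718805) = Rational(152545464, 209)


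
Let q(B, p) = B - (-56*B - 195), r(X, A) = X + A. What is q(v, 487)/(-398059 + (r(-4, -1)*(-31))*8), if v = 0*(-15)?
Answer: -65/132273 ≈ -0.00049141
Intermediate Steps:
v = 0
r(X, A) = A + X
q(B, p) = 195 + 57*B (q(B, p) = B - (-195 - 56*B) = B + (195 + 56*B) = 195 + 57*B)
q(v, 487)/(-398059 + (r(-4, -1)*(-31))*8) = (195 + 57*0)/(-398059 + ((-1 - 4)*(-31))*8) = (195 + 0)/(-398059 - 5*(-31)*8) = 195/(-398059 + 155*8) = 195/(-398059 + 1240) = 195/(-396819) = 195*(-1/396819) = -65/132273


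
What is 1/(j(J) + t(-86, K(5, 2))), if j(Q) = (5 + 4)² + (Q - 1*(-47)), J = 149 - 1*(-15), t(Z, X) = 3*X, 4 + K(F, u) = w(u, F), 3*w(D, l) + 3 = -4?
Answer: 1/273 ≈ 0.0036630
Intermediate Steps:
w(D, l) = -7/3 (w(D, l) = -1 + (⅓)*(-4) = -1 - 4/3 = -7/3)
K(F, u) = -19/3 (K(F, u) = -4 - 7/3 = -19/3)
J = 164 (J = 149 + 15 = 164)
j(Q) = 128 + Q (j(Q) = 9² + (Q + 47) = 81 + (47 + Q) = 128 + Q)
1/(j(J) + t(-86, K(5, 2))) = 1/((128 + 164) + 3*(-19/3)) = 1/(292 - 19) = 1/273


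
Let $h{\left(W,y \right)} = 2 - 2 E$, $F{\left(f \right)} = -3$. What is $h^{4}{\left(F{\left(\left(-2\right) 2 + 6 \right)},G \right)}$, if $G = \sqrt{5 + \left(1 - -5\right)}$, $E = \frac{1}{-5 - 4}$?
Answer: $\frac{160000}{6561} \approx 24.387$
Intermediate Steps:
$E = - \frac{1}{9}$ ($E = \frac{1}{-9} = - \frac{1}{9} \approx -0.11111$)
$G = \sqrt{11}$ ($G = \sqrt{5 + \left(1 + 5\right)} = \sqrt{5 + 6} = \sqrt{11} \approx 3.3166$)
$h{\left(W,y \right)} = \frac{20}{9}$ ($h{\left(W,y \right)} = 2 - - \frac{2}{9} = 2 + \frac{2}{9} = \frac{20}{9}$)
$h^{4}{\left(F{\left(\left(-2\right) 2 + 6 \right)},G \right)} = \left(\frac{20}{9}\right)^{4} = \frac{160000}{6561}$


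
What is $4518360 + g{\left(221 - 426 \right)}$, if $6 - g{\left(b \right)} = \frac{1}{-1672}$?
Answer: $\frac{7554707953}{1672} \approx 4.5184 \cdot 10^{6}$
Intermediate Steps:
$g{\left(b \right)} = \frac{10033}{1672}$ ($g{\left(b \right)} = 6 - \frac{1}{-1672} = 6 - - \frac{1}{1672} = 6 + \frac{1}{1672} = \frac{10033}{1672}$)
$4518360 + g{\left(221 - 426 \right)} = 4518360 + \frac{10033}{1672} = \frac{7554707953}{1672}$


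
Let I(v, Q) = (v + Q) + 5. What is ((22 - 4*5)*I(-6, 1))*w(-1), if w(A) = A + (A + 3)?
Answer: 0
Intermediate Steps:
w(A) = 3 + 2*A (w(A) = A + (3 + A) = 3 + 2*A)
I(v, Q) = 5 + Q + v (I(v, Q) = (Q + v) + 5 = 5 + Q + v)
((22 - 4*5)*I(-6, 1))*w(-1) = ((22 - 4*5)*(5 + 1 - 6))*(3 + 2*(-1)) = ((22 - 20)*0)*(3 - 2) = (2*0)*1 = 0*1 = 0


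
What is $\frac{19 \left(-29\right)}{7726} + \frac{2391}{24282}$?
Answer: $\frac{424457}{15633561} \approx 0.02715$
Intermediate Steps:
$\frac{19 \left(-29\right)}{7726} + \frac{2391}{24282} = \left(-551\right) \frac{1}{7726} + 2391 \cdot \frac{1}{24282} = - \frac{551}{7726} + \frac{797}{8094} = \frac{424457}{15633561}$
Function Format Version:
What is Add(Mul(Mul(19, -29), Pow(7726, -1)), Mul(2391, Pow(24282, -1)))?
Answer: Rational(424457, 15633561) ≈ 0.027150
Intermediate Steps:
Add(Mul(Mul(19, -29), Pow(7726, -1)), Mul(2391, Pow(24282, -1))) = Add(Mul(-551, Rational(1, 7726)), Mul(2391, Rational(1, 24282))) = Add(Rational(-551, 7726), Rational(797, 8094)) = Rational(424457, 15633561)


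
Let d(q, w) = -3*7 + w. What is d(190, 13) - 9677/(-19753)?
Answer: -148347/19753 ≈ -7.5101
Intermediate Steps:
d(q, w) = -21 + w
d(190, 13) - 9677/(-19753) = (-21 + 13) - 9677/(-19753) = -8 - 9677*(-1)/19753 = -8 - 1*(-9677/19753) = -8 + 9677/19753 = -148347/19753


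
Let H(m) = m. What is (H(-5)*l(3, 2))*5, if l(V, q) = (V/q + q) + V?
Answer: -325/2 ≈ -162.50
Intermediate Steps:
l(V, q) = V + q + V/q (l(V, q) = (q + V/q) + V = V + q + V/q)
(H(-5)*l(3, 2))*5 = -5*(3 + 2 + 3/2)*5 = -5*13/2*5 = -65/2*5 = -325/2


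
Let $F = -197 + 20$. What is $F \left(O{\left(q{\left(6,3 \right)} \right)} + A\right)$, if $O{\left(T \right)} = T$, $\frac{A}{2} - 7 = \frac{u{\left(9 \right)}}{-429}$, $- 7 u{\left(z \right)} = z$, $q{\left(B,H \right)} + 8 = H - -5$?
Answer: $- \frac{2481540}{1001} \approx -2479.1$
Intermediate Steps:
$q{\left(B,H \right)} = -3 + H$ ($q{\left(B,H \right)} = -8 + \left(H - -5\right) = -8 + \left(H + 5\right) = -8 + \left(5 + H\right) = -3 + H$)
$u{\left(z \right)} = - \frac{z}{7}$
$A = \frac{14020}{1001}$ ($A = 14 + 2 \frac{\left(- \frac{1}{7}\right) 9}{-429} = 14 + 2 \left(\left(- \frac{9}{7}\right) \left(- \frac{1}{429}\right)\right) = 14 + 2 \cdot \frac{3}{1001} = 14 + \frac{6}{1001} = \frac{14020}{1001} \approx 14.006$)
$F = -177$
$F \left(O{\left(q{\left(6,3 \right)} \right)} + A\right) = - 177 \left(\left(-3 + 3\right) + \frac{14020}{1001}\right) = - 177 \left(0 + \frac{14020}{1001}\right) = \left(-177\right) \frac{14020}{1001} = - \frac{2481540}{1001}$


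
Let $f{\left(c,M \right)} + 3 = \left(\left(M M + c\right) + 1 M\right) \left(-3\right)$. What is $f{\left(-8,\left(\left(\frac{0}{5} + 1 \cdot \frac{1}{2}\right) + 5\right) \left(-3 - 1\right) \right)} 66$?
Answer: $-90090$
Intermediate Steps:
$f{\left(c,M \right)} = -3 - 3 M - 3 c - 3 M^{2}$ ($f{\left(c,M \right)} = -3 + \left(\left(M M + c\right) + 1 M\right) \left(-3\right) = -3 + \left(\left(M^{2} + c\right) + M\right) \left(-3\right) = -3 + \left(\left(c + M^{2}\right) + M\right) \left(-3\right) = -3 + \left(M + c + M^{2}\right) \left(-3\right) = -3 - \left(3 M + 3 c + 3 M^{2}\right) = -3 - 3 M - 3 c - 3 M^{2}$)
$f{\left(-8,\left(\left(\frac{0}{5} + 1 \cdot \frac{1}{2}\right) + 5\right) \left(-3 - 1\right) \right)} 66 = \left(-3 - 3 \left(\left(\frac{0}{5} + 1 \cdot \frac{1}{2}\right) + 5\right) \left(-3 - 1\right) - -24 - 3 \left(\left(\left(\frac{0}{5} + 1 \cdot \frac{1}{2}\right) + 5\right) \left(-3 - 1\right)\right)^{2}\right) 66 = \left(-3 - 3 \left(\left(0 \cdot \frac{1}{5} + 1 \cdot \frac{1}{2}\right) + 5\right) \left(-4\right) + 24 - 3 \left(\left(\left(0 \cdot \frac{1}{5} + 1 \cdot \frac{1}{2}\right) + 5\right) \left(-4\right)\right)^{2}\right) 66 = \left(-3 - 3 \left(\left(0 + \frac{1}{2}\right) + 5\right) \left(-4\right) + 24 - 3 \left(\left(\left(0 + \frac{1}{2}\right) + 5\right) \left(-4\right)\right)^{2}\right) 66 = \left(-3 - 3 \left(\frac{1}{2} + 5\right) \left(-4\right) + 24 - 3 \left(\left(\frac{1}{2} + 5\right) \left(-4\right)\right)^{2}\right) 66 = \left(-3 - 3 \cdot \frac{11}{2} \left(-4\right) + 24 - 3 \left(\frac{11}{2} \left(-4\right)\right)^{2}\right) 66 = \left(-3 - -66 + 24 - 3 \left(-22\right)^{2}\right) 66 = \left(-3 + 66 + 24 - 1452\right) 66 = \left(-1365\right) 66 = -90090$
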